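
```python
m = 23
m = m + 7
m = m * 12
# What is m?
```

Trace:
`m = 23` → m = 23
`m = m + 7` → m = 30
`m = m * 12` → m = 360
So m = 360

Answer: 360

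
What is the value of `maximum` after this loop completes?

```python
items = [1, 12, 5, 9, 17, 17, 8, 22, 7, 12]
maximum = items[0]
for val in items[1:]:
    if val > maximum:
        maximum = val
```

Maximum of [1, 12, 5, 9, 17, 17, 8, 22, 7, 12]
`maximum` takes the values: 1 → 12 → 17 → 22

Answer: 22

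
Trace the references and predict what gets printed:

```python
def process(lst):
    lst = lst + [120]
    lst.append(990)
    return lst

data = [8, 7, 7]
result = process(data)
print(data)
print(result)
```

Key concept: rebinding parameter vs mutation.
Step by step:
`data = [8, 7, 7]` → data = [8, 7, 7]
`result = process(data)` → result = [8, 7, 7, 120, 990]
`print(data)` → prints [8, 7, 7]
`print(result)` → prints [8, 7, 7, 120, 990]

Answer:
[8, 7, 7]
[8, 7, 7, 120, 990]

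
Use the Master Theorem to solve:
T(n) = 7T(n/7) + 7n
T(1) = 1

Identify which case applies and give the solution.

a=7, b=7, f(n)=7n. log_7(7) = 1. Since c=1 = 1, Case 2 applies: T(n) = Θ(n^log_b(a) · log n) = O(n log n).

Answer: O(n log n) - Case 2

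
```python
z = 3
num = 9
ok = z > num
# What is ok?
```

Trace:
`z = 3` → z = 3
`num = 9` → num = 9
`ok = z > num` → ok = False
So ok = False

Answer: False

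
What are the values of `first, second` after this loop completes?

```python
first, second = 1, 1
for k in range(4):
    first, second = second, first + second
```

Fibonacci: after 4 iterations
`first, second` takes the values: (1, 1) → (1, 2) → (2, 3) → (3, 5) → (5, 8)

Answer: 5, 8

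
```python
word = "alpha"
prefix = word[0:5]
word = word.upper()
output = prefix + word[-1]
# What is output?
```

Trace:
`word = "alpha"` → word = 'alpha'
`prefix = word[0:5]` → prefix = 'alpha'
`word = word.upper()` → word = 'ALPHA'
`output = prefix + word[-1]` → output = 'alphaA'
So output = 'alphaA'

Answer: 'alphaA'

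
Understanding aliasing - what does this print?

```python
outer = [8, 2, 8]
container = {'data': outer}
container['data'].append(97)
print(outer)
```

Key concept: dict holds reference to list.
Step by step:
`outer = [8, 2, 8]` → outer = [8, 2, 8]
`container = {'data': outer}` → container = {'data': [8, 2, 8]}
`container['data'].append(97)` → outer = [8, 2, 8, 97]; container = {'data': [8, 2, 8, 97]}
`print(outer)` → prints [8, 2, 8, 97]

Answer: [8, 2, 8, 97]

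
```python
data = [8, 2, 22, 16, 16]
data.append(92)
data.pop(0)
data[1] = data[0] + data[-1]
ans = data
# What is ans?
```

Trace:
`data = [8, 2, 22, 16, 16]` → data = [8, 2, 22, 16, 16]
`data.append(92)` → data = [8, 2, 22, 16, 16, 92]
`data.pop(0)` → data = [2, 22, 16, 16, 92]
`data[1] = data[0] + data[-1]` → data = [2, 94, 16, 16, 92]
`ans = data` → ans = [2, 94, 16, 16, 92]
So ans = [2, 94, 16, 16, 92]

Answer: [2, 94, 16, 16, 92]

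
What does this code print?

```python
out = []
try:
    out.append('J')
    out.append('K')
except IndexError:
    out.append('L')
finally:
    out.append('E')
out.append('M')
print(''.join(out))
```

Execution trace: 'J' (try body) → 'K' (try body, no exception) → 'E' (finally) → 'M' (after the try/except). Output: JKEM

Answer: JKEM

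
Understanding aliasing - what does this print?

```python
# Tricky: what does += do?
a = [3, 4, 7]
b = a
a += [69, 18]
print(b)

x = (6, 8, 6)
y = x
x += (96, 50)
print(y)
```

Key concept: += behavior differs for mutable vs immutable.
Step by step:
`a = [3, 4, 7]` → a = [3, 4, 7]
`b = a` → b = [3, 4, 7] (same object as a)
`a += [69, 18]` → a = [3, 4, 7, 69, 18] (same object as b); b = [3, 4, 7, 69, 18] (same object as a)
`print(b)` → prints [3, 4, 7, 69, 18]
`x = (6, 8, 6)` → x = (6, 8, 6)
`y = x` → y = (6, 8, 6)
`x += (96, 50)` → x = (6, 8, 6, 96, 50)
`print(y)` → prints (6, 8, 6)

Answer:
[3, 4, 7, 69, 18]
(6, 8, 6)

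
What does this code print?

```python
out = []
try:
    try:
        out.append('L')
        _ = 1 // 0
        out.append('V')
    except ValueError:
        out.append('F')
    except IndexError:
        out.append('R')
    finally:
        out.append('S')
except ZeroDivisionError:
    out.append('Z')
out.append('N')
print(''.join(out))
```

Execution trace: 'L' (try body) → 'S' (finally) → 'Z' (outer except ZeroDivisionError) → 'N' (after the try/except). Output: LSZN

Answer: LSZN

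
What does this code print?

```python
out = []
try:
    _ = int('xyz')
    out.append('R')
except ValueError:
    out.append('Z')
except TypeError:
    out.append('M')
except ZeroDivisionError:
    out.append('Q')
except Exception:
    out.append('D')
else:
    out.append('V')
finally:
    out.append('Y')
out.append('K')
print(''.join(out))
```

Execution trace: 'Z' (except ValueError) → 'Y' (finally) → 'K' (after the try/except). Output: ZYK

Answer: ZYK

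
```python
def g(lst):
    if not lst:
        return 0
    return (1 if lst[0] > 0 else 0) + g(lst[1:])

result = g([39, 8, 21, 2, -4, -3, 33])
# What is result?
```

Count of positive elements in [39, 8, 21, 2, -4, -3, 33] = 5

Answer: 5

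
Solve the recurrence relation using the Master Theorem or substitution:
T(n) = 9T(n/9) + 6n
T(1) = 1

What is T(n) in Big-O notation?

By Master Theorem: a=9, b=9, f(n)=6n. Since log_9(9) = 1 and f(n) = Θ(n^1), Case 2 applies. T(n) = O(n log n).

Answer: O(n log n)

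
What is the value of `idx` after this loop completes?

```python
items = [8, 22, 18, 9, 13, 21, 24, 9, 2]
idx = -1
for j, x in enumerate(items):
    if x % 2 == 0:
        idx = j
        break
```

First even number index in [8, 22, 18, 9, 13, 21, 24, 9, 2]
`idx` takes the values: -1 → 0

Answer: 0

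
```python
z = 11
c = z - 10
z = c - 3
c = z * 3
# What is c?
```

Trace:
`z = 11` → z = 11
`c = z - 10` → c = 1
`z = c - 3` → z = -2
`c = z * 3` → c = -6
So c = -6

Answer: -6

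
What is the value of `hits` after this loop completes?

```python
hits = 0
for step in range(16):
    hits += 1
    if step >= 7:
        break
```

Loop breaks when step reaches 7, hits is 8
`hits` takes the values: 0 → 1 → 2 → 3 → 4 → 5 → 6 → 7 → 8

Answer: 8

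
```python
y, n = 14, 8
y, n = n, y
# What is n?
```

Trace:
`y, n = 14, 8` → y = 14; n = 8
`y, n = n, y` → y = 8; n = 14
So n = 14

Answer: 14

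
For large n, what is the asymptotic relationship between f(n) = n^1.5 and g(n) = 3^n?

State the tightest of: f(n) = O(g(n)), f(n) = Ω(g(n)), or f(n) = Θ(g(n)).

n^1.5 vs 3^n: f(n) = O(g(n)) but not Ω(g(n)) — 3^n grows strictly faster than n^1.5.

Answer: f(n) = O(g(n)) but not Ω(g(n)) — 3^n grows strictly faster than n^1.5.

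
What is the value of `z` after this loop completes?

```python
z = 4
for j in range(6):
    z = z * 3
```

Multiply by 3, 6 times: 4 * 3^6 = 2916
`z` takes the values: 4 → 12 → 36 → 108 → 324 → 972 → 2916

Answer: 2916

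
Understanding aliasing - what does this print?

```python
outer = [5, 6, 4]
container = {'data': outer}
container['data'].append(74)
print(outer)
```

Key concept: dict holds reference to list.
Step by step:
`outer = [5, 6, 4]` → outer = [5, 6, 4]
`container = {'data': outer}` → container = {'data': [5, 6, 4]}
`container['data'].append(74)` → outer = [5, 6, 4, 74]; container = {'data': [5, 6, 4, 74]}
`print(outer)` → prints [5, 6, 4, 74]

Answer: [5, 6, 4, 74]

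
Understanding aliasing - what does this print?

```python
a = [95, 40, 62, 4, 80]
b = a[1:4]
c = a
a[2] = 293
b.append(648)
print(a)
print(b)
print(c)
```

Key concept: slice vs alias.
Step by step:
`a = [95, 40, 62, 4, 80]` → a = [95, 40, 62, 4, 80]
`b = a[1:4]` → b = [40, 62, 4]
`c = a` → c = [95, 40, 62, 4, 80] (same object as a)
`a[2] = 293` → a = [95, 40, 293, 4, 80] (same object as c); c = [95, 40, 293, 4, 80] (same object as a)
`b.append(648)` → b = [40, 62, 4, 648]
`print(a)` → prints [95, 40, 293, 4, 80]
`print(b)` → prints [40, 62, 4, 648]
`print(c)` → prints [95, 40, 293, 4, 80]

Answer:
[95, 40, 293, 4, 80]
[40, 62, 4, 648]
[95, 40, 293, 4, 80]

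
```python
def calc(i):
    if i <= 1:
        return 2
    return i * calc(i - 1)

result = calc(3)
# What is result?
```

calc(3) = 3 * 2 * 2 = 12

Answer: 12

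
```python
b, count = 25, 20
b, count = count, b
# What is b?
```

Trace:
`b, count = 25, 20` → b = 25; count = 20
`b, count = count, b` → b = 20; count = 25
So b = 20

Answer: 20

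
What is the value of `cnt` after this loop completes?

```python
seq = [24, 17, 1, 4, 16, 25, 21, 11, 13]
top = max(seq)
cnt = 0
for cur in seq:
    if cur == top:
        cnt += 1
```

Count of max value 25 in [24, 17, 1, 4, 16, 25, 21, 11, 13]
`cnt` takes the values: 0 → 1

Answer: 1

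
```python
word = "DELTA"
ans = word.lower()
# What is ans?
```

Trace:
`word = "DELTA"` → word = 'DELTA'
`ans = word.lower()` → ans = 'delta'
So ans = 'delta'

Answer: 'delta'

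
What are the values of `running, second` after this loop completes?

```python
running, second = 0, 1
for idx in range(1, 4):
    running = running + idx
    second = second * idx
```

Sum and factorial of 1 to 3
`running, second` takes the values: (0, 1) → (1, 1) → (3, 1) → (3, 2) → (6, 2) → (6, 6)

Answer: 6, 6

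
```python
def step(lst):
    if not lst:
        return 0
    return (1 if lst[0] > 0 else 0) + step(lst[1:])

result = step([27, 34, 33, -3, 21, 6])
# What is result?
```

Count of positive elements in [27, 34, 33, -3, 21, 6] = 5

Answer: 5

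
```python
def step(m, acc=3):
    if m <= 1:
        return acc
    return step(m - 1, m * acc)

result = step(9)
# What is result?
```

Accumulator trace (n, acc): (9, 3) -> (8, 27) -> (7, 216) -> (6, 1512) -> (5, 9072) -> (4, 45360) -> (3, 181440) -> (2, 544320) -> (1, 1088640) -> return 1088640

Answer: 1088640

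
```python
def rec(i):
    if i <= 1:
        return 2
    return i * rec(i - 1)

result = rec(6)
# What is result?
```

rec(6) = 6 * 5 * 4 * 3 * 2 * 2 = 1440

Answer: 1440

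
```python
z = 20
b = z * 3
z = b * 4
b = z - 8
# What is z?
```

Trace:
`z = 20` → z = 20
`b = z * 3` → b = 60
`z = b * 4` → z = 240
`b = z - 8` → b = 232
So z = 240

Answer: 240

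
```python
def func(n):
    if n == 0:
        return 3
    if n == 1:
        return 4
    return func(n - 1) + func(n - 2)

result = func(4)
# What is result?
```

Build up from base cases: func(0)=3, func(1)=4, func(2)=7, func(3)=11, func(4)=18

Answer: 18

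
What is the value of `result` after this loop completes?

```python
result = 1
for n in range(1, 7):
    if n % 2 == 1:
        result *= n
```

Product of odd numbers 1 to 6
`result` takes the values: 1 → 3 → 15

Answer: 15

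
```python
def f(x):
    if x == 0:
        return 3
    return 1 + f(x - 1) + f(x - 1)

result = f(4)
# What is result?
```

f(x) = 1 + 2·f(x-1), f(0)=3. Closed form: (3+1)·2^4 - 1 = 63.

Answer: 63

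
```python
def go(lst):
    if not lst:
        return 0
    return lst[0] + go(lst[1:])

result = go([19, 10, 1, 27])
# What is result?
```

19 + 10 + 1 + 27 + 0 = 57

Answer: 57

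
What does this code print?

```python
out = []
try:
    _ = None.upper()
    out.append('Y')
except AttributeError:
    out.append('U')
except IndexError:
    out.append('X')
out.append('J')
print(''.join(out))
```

Execution trace: 'U' (except AttributeError) → 'J' (after the try/except). Output: UJ

Answer: UJ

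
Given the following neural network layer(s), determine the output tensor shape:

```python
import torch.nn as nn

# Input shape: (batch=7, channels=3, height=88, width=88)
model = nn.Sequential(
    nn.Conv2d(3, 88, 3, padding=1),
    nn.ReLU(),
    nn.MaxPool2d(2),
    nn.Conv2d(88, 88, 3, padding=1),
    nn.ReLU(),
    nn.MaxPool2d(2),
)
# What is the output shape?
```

Input: (7, 3, 88, 88) -> after first Conv2d: (7, 88, 88, 88) -> after first MaxPool2d: (7, 88, 44, 44) -> after second Conv2d: (7, 88, 44, 44) -> Output: (7, 88, 22, 22)

Answer: (7, 88, 22, 22)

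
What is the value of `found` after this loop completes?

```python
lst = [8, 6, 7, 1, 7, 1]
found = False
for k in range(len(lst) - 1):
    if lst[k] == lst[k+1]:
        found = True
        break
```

Check consecutive duplicates in [8, 6, 7, 1, 7, 1]
`found` takes the values: False

Answer: False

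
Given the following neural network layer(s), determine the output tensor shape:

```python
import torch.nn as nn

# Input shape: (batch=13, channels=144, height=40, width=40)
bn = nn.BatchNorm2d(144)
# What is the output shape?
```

Input: (13, 144, 40, 40) -> Output: (13, 144, 40, 40)

Answer: (13, 144, 40, 40)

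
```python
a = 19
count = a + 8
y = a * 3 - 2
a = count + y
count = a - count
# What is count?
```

Trace:
`a = 19` → a = 19
`count = a + 8` → count = 27
`y = a * 3 - 2` → y = 55
`a = count + y` → a = 82
`count = a - count` → count = 55
So count = 55

Answer: 55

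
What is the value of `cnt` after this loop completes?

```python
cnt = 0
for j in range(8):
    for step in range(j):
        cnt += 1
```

Triangle number: 0+1+2+...+7
`cnt` takes the values: 0 → 1 → 2 → 3 → 4 → 5 → 6 → 7 → 8 → 9 → 10 → 11 → 12 → 13 → 14 → 15 → 16 → 17 → 18 → 19 → 20 → 21 → 22 → 23 → 24 → 25 → 26 → 27 → 28

Answer: 28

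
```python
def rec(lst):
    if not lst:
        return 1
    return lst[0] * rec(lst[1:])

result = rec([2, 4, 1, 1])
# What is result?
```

Product over [2, 4, 1, 1] = 2 * 4 * 1 * 1 = 8

Answer: 8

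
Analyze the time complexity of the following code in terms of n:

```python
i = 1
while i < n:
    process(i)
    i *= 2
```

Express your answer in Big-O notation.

This is Logarithmic loop. Time complexity: O(log n).

Answer: O(log n)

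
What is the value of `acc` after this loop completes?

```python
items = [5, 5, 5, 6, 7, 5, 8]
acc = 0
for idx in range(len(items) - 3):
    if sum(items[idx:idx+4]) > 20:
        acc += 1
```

Count windows with sum > 20
`acc` takes the values: 0 → 1 → 2 → 3 → 4

Answer: 4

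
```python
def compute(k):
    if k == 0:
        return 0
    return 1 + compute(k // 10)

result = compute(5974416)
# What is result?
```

Count of digits of 5974416: 7

Answer: 7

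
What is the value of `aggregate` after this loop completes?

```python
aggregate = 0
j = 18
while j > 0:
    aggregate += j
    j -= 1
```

Sum 18 down to 1
`aggregate` takes the values: 0 → 18 → 35 → 51 → 66 → 80 → 93 → 105 → 116 → 126 → 135 → 143 → 150 → 156 → 161 → 165 → 168 → 170 → 171

Answer: 171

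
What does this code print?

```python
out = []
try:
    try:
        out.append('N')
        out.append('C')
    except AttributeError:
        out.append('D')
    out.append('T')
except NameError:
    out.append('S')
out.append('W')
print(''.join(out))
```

Execution trace: 'N' (inner try body) → 'C' (inner try body, no exception) → 'T' (try body, no exception) → 'W' (after the try/except). Output: NCTW

Answer: NCTW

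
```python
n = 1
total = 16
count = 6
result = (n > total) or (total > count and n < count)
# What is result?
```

Trace:
`n = 1` → n = 1
`total = 16` → total = 16
`count = 6` → count = 6
`result = (n > total) or (total > count and n < count)` → result = True
So result = True

Answer: True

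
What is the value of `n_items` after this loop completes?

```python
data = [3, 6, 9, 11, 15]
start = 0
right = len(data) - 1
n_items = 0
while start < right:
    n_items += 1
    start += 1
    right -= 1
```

Iterations until pointers meet (list length 5)
`n_items` takes the values: 0 → 1 → 2

Answer: 2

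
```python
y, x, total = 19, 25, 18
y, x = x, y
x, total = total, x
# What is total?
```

Trace:
`y, x, total = 19, 25, 18` → y = 19; x = 25; total = 18
`y, x = x, y` → y = 25; x = 19
`x, total = total, x` → x = 18; total = 19
So total = 19

Answer: 19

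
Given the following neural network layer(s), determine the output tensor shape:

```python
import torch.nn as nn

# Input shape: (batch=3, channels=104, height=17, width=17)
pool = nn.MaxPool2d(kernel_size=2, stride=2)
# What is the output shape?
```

Input: (3, 104, 17, 17) -> Output: (3, 104, 8, 8)

Answer: (3, 104, 8, 8)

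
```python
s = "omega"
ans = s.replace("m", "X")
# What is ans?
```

Trace:
`s = "omega"` → s = 'omega'
`ans = s.replace("m", "X")` → ans = 'oXega'
So ans = 'oXega'

Answer: 'oXega'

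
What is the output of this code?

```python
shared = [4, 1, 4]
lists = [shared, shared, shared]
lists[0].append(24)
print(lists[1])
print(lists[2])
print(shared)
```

Key concept: list of same reference.
Step by step:
`shared = [4, 1, 4]` → shared = [4, 1, 4]
`lists = [shared, shared, shared]` → lists = [[4, 1, 4], [4, 1, 4], [4, 1, 4]]
`lists[0].append(24)` → shared = [4, 1, 4, 24]; lists = [[4, 1, 4, 24], [4, 1, 4, 24], [4, 1, 4, 24]]
`print(lists[1])` → prints [4, 1, 4, 24]
`print(lists[2])` → prints [4, 1, 4, 24]
`print(shared)` → prints [4, 1, 4, 24]

Answer:
[4, 1, 4, 24]
[4, 1, 4, 24]
[4, 1, 4, 24]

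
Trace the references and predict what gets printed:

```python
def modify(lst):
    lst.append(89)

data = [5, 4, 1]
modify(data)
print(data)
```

Key concept: function modifies passed list.
Step by step:
`data = [5, 4, 1]` → data = [5, 4, 1]
`modify(data)` → data = [5, 4, 1, 89]
`print(data)` → prints [5, 4, 1, 89]

Answer: [5, 4, 1, 89]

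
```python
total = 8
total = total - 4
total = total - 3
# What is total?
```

Trace:
`total = 8` → total = 8
`total = total - 4` → total = 4
`total = total - 3` → total = 1
So total = 1

Answer: 1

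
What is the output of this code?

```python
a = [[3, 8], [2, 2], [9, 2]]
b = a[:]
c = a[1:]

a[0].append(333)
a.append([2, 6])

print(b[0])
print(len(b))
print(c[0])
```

Key concept: slice with nested mutation.
Step by step:
`a = [[3, 8], [2, 2], [9, 2]]` → a = [[3, 8], [2, 2], [9, 2]]
`b = a[:]` → b = [[3, 8], [2, 2], [9, 2]]
`c = a[1:]` → c = [[2, 2], [9, 2]]
`a[0].append(333)` → a = [[3, 8, 333], [2, 2], [9, 2]]; b = [[3, 8, 333], [2, 2], [9, 2]]
`a.append([2, 6])` → a = [[3, 8, 333], [2, 2], [9, 2], [2, 6]]
`print(b[0])` → prints [3, 8, 333]
`print(len(b))` → prints 3
`print(c[0])` → prints [2, 2]

Answer:
[3, 8, 333]
3
[2, 2]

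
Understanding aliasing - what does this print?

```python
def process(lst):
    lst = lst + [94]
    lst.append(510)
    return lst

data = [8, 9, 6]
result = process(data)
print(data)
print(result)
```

Key concept: rebinding parameter vs mutation.
Step by step:
`data = [8, 9, 6]` → data = [8, 9, 6]
`result = process(data)` → result = [8, 9, 6, 94, 510]
`print(data)` → prints [8, 9, 6]
`print(result)` → prints [8, 9, 6, 94, 510]

Answer:
[8, 9, 6]
[8, 9, 6, 94, 510]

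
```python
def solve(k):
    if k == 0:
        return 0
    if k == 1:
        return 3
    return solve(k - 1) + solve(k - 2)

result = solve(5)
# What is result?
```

Build up from base cases: solve(0)=0, solve(1)=3, solve(2)=3, solve(3)=6, solve(4)=9, solve(5)=15

Answer: 15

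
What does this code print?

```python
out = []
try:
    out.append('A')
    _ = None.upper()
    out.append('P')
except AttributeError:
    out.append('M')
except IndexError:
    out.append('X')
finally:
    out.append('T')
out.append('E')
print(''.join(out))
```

Execution trace: 'A' (try body) → 'M' (except AttributeError) → 'T' (finally) → 'E' (after the try/except). Output: AMTE

Answer: AMTE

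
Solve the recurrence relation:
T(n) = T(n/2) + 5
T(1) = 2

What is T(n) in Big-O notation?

Each step divides n by 2 and adds 5. After log_2(n) steps we reach T(1)=2. So T(n) = 5·log_2(n) + 2 = O(log n).

Answer: O(log n)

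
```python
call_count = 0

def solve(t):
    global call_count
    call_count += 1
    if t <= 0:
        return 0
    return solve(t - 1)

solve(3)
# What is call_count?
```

Linear recursion stepping by 1: 4 calls from t=3 down to ≤0.

Answer: 4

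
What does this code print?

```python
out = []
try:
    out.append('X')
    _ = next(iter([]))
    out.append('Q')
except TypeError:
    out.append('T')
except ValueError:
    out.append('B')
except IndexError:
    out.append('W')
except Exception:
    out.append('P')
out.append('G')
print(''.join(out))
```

Execution trace: 'X' (try body) → 'P' (except Exception) → 'G' (after the try/except). Output: XPG

Answer: XPG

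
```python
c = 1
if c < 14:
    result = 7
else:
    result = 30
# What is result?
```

Trace:
`c = 1` → c = 1
`if c < 14: ...` → c < 14 is True → result = 7
So result = 7

Answer: 7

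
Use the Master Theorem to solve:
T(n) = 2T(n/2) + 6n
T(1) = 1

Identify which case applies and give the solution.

a=2, b=2, f(n)=6n. log_2(2) = 1. Since c=1 = 1, Case 2 applies: T(n) = Θ(n^log_b(a) · log n) = O(n log n).

Answer: O(n log n) - Case 2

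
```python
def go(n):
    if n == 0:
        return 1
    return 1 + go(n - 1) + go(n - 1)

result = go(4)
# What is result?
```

go(n) = 1 + 2·go(n-1), go(0)=1. Closed form: (1+1)·2^4 - 1 = 31.

Answer: 31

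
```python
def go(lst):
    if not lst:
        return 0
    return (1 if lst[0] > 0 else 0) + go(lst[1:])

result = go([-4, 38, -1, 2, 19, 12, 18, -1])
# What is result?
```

Count of positive elements in [-4, 38, -1, 2, 19, 12, 18, -1] = 5

Answer: 5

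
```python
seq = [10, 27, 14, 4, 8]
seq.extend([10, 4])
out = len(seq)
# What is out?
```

Trace:
`seq = [10, 27, 14, 4, 8]` → seq = [10, 27, 14, 4, 8]
`seq.extend([10, 4])` → seq = [10, 27, 14, 4, 8, 10, 4]
`out = len(seq)` → out = 7
So out = 7

Answer: 7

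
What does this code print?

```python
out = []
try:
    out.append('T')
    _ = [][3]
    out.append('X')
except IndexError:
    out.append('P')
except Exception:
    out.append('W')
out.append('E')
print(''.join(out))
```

Execution trace: 'T' (try body) → 'P' (except IndexError) → 'E' (after the try/except). Output: TPE

Answer: TPE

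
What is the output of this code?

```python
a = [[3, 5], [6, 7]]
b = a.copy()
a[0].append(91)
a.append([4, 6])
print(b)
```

Key concept: shallow copy with nested lists.
Step by step:
`a = [[3, 5], [6, 7]]` → a = [[3, 5], [6, 7]]
`b = a.copy()` → b = [[3, 5], [6, 7]]
`a[0].append(91)` → a = [[3, 5, 91], [6, 7]]; b = [[3, 5, 91], [6, 7]]
`a.append([4, 6])` → a = [[3, 5, 91], [6, 7], [4, 6]]
`print(b)` → prints [[3, 5, 91], [6, 7]]

Answer: [[3, 5, 91], [6, 7]]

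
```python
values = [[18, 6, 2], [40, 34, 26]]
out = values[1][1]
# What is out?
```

Trace:
`values = [[18, 6, 2], [40, 34, 26]]` → values = [[18, 6, 2], [40, 34, 26]]
`out = values[1][1]` → out = 34
So out = 34

Answer: 34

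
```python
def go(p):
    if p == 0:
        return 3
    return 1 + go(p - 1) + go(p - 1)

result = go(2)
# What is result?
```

go(p) = 1 + 2·go(p-1), go(0)=3. Closed form: (3+1)·2^2 - 1 = 15.

Answer: 15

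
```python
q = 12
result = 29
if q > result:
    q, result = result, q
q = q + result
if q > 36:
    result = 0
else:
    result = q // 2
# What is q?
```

Trace:
`q = 12` → q = 12
`result = 29` → result = 29
`if q > result: ...` → q > result is False → no variable changes
`q = q + result` → q = 41
`if q > 36: ...` → q > 36 is True → result = 0
So q = 41

Answer: 41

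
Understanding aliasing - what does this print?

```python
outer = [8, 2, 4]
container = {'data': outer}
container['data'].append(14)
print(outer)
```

Key concept: dict holds reference to list.
Step by step:
`outer = [8, 2, 4]` → outer = [8, 2, 4]
`container = {'data': outer}` → container = {'data': [8, 2, 4]}
`container['data'].append(14)` → outer = [8, 2, 4, 14]; container = {'data': [8, 2, 4, 14]}
`print(outer)` → prints [8, 2, 4, 14]

Answer: [8, 2, 4, 14]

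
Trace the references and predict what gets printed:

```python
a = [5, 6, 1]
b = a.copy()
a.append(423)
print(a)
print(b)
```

Key concept: list.copy() creates independent copy.
Step by step:
`a = [5, 6, 1]` → a = [5, 6, 1]
`b = a.copy()` → b = [5, 6, 1]
`a.append(423)` → a = [5, 6, 1, 423]
`print(a)` → prints [5, 6, 1, 423]
`print(b)` → prints [5, 6, 1]

Answer:
[5, 6, 1, 423]
[5, 6, 1]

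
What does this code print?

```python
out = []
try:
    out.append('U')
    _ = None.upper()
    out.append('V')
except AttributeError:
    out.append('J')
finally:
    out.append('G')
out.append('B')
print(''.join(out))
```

Execution trace: 'U' (try body) → 'J' (except AttributeError) → 'G' (finally) → 'B' (after the try/except). Output: UJGB

Answer: UJGB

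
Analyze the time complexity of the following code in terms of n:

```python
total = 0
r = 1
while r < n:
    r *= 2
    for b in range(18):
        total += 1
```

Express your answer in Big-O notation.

Each loop level contributes: log n × 1. Multiplying the contributions gives O(log n).

Answer: O(log n)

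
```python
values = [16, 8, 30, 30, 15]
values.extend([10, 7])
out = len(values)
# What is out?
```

Trace:
`values = [16, 8, 30, 30, 15]` → values = [16, 8, 30, 30, 15]
`values.extend([10, 7])` → values = [16, 8, 30, 30, 15, 10, 7]
`out = len(values)` → out = 7
So out = 7

Answer: 7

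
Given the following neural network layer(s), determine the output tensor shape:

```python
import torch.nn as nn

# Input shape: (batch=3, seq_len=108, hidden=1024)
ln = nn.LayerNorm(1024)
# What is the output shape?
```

Input: (3, 108, 1024) -> Output: (3, 108, 1024)

Answer: (3, 108, 1024)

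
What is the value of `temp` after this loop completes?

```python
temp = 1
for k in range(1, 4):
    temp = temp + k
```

Start at 1, add 1 through 3
`temp` takes the values: 1 → 2 → 4 → 7

Answer: 7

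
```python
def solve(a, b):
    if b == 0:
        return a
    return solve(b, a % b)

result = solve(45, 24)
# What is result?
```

solve(45, 24) -> solve(24, 21) -> solve(21, 3) -> solve(3, 0) -> 3

Answer: 3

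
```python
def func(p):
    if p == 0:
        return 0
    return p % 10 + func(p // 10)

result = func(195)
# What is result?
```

Sum of digits of 195: 5 + 9 + 1 = 15

Answer: 15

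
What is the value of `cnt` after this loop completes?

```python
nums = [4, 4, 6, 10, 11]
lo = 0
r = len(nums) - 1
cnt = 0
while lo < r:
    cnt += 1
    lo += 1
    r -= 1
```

Iterations until pointers meet (list length 5)
`cnt` takes the values: 0 → 1 → 2

Answer: 2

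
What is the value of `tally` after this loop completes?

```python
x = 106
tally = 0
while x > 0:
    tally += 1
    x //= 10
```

Count digits by repeated division by 10
`tally` takes the values: 0 → 1 → 2 → 3

Answer: 3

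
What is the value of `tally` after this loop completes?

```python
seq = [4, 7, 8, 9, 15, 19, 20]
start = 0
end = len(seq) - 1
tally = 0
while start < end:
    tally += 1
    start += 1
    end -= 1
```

Iterations until pointers meet (list length 7)
`tally` takes the values: 0 → 1 → 2 → 3

Answer: 3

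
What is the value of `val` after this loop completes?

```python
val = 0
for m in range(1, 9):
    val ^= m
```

XOR of 1 to 8
`val` takes the values: 0 → 1 → 3 → 0 → 4 → 1 → 7 → 0 → 8

Answer: 8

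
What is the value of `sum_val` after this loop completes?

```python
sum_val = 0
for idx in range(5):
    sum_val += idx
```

Sum of 0 to 4 = 10
`sum_val` takes the values: 0 → 1 → 3 → 6 → 10

Answer: 10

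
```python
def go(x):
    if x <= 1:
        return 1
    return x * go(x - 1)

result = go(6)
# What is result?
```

go(6) = 6 * 5 * 4 * 3 * 2 * 1 = 720

Answer: 720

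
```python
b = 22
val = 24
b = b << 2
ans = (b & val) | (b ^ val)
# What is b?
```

Trace:
`b = 22` → b = 22
`val = 24` → val = 24
`b = b << 2` → b = 88
`ans = (b & val) | (b ^ val)` → ans = 88
So b = 88

Answer: 88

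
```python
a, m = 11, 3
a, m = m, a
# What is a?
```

Trace:
`a, m = 11, 3` → a = 11; m = 3
`a, m = m, a` → a = 3; m = 11
So a = 3

Answer: 3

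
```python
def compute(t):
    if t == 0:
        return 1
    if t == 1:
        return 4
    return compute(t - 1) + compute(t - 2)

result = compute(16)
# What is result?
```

Build up from base cases: compute(0)=1, compute(1)=4, compute(2)=5, compute(3)=9, compute(4)=14, compute(5)=23, compute(6)=37, ..., compute(16)=4558

Answer: 4558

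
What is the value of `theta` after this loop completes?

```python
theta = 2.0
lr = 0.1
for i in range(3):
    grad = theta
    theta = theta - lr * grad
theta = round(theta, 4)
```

Gradient descent: w = 2.0 * (1 - 0.1)^3
`theta` takes the values: 2.0 → 1.8 → 1.62 → 1.458

Answer: 1.458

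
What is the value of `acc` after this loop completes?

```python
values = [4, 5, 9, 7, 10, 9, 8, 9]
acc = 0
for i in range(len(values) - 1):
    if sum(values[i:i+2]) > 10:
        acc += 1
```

Count windows with sum > 10
`acc` takes the values: 0 → 1 → 2 → 3 → 4 → 5 → 6

Answer: 6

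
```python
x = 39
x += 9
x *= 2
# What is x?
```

Trace:
`x = 39` → x = 39
`x += 9` → x = 48
`x *= 2` → x = 96
So x = 96

Answer: 96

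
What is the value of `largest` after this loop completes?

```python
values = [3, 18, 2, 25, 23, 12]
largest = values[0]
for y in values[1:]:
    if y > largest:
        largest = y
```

Maximum of [3, 18, 2, 25, 23, 12]
`largest` takes the values: 3 → 18 → 25

Answer: 25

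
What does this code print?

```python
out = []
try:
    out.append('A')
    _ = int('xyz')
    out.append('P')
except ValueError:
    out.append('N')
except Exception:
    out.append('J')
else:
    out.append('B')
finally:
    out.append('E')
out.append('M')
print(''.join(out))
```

Execution trace: 'A' (try body) → 'N' (except ValueError) → 'E' (finally) → 'M' (after the try/except). Output: ANEM

Answer: ANEM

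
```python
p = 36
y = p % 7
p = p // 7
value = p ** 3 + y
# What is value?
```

Trace:
`p = 36` → p = 36
`y = p % 7` → y = 1
`p = p // 7` → p = 5
`value = p ** 3 + y` → value = 126
So value = 126

Answer: 126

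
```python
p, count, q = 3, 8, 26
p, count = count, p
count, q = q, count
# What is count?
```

Trace:
`p, count, q = 3, 8, 26` → p = 3; count = 8; q = 26
`p, count = count, p` → p = 8; count = 3
`count, q = q, count` → count = 26; q = 3
So count = 26

Answer: 26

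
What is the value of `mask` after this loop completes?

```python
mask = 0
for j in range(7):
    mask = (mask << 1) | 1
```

Build 7 consecutive 1-bits: 0b1111111
`mask` takes the values: 0 → 1 → 3 → 7 → 15 → 31 → 63 → 127

Answer: 127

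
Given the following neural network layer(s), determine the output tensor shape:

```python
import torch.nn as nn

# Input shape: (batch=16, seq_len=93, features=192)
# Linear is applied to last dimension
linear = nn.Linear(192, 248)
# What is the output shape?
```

Input: (16, 93, 192) -> Output: (16, 93, 248)

Answer: (16, 93, 248)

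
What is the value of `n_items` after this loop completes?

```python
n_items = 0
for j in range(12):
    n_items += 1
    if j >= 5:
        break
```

Loop breaks when j reaches 5, n_items is 6
`n_items` takes the values: 0 → 1 → 2 → 3 → 4 → 5 → 6

Answer: 6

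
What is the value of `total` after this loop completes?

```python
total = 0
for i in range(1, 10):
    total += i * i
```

Sum of squares 1² to 9² = 285
`total` takes the values: 0 → 1 → 5 → 14 → 30 → 55 → 91 → 140 → 204 → 285

Answer: 285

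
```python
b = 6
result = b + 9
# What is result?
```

Trace:
`b = 6` → b = 6
`result = b + 9` → result = 15
So result = 15

Answer: 15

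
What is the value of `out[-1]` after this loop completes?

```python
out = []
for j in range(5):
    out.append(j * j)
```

Last element of squares 0 to 4
`out` takes the values: [] → [0] → [0, 1] → [0, 1, 4] → [0, 1, 4, 9] → [0, 1, 4, 9, 16]
So `out[-1]` = 16

Answer: 16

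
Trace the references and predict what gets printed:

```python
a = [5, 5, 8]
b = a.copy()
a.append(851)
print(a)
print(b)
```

Key concept: list.copy() creates independent copy.
Step by step:
`a = [5, 5, 8]` → a = [5, 5, 8]
`b = a.copy()` → b = [5, 5, 8]
`a.append(851)` → a = [5, 5, 8, 851]
`print(a)` → prints [5, 5, 8, 851]
`print(b)` → prints [5, 5, 8]

Answer:
[5, 5, 8, 851]
[5, 5, 8]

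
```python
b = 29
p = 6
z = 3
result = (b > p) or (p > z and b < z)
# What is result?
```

Trace:
`b = 29` → b = 29
`p = 6` → p = 6
`z = 3` → z = 3
`result = (b > p) or (p > z and b < z)` → result = True
So result = True

Answer: True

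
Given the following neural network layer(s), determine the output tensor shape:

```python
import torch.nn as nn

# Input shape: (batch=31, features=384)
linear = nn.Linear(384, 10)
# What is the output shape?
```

Input: (31, 384) -> Output: (31, 10)

Answer: (31, 10)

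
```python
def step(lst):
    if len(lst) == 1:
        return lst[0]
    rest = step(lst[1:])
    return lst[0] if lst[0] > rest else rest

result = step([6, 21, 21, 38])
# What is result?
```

Recursive max over [6, 21, 21, 38] = 38

Answer: 38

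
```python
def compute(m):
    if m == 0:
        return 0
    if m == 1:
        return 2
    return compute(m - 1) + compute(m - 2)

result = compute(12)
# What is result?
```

Build up from base cases: compute(0)=0, compute(1)=2, compute(2)=2, compute(3)=4, compute(4)=6, compute(5)=10, compute(6)=16, ..., compute(12)=288

Answer: 288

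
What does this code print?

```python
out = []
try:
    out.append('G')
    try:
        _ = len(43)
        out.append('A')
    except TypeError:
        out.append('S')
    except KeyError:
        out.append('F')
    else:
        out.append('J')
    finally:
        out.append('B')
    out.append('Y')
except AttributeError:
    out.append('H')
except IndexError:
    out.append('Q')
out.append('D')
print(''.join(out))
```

Execution trace: 'G' (try body) → 'S' (inner except TypeError) → 'B' (inner finally) → 'Y' (try body, no exception) → 'D' (after the try/except). Output: GSBYD

Answer: GSBYD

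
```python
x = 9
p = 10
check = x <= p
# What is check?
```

Trace:
`x = 9` → x = 9
`p = 10` → p = 10
`check = x <= p` → check = True
So check = True

Answer: True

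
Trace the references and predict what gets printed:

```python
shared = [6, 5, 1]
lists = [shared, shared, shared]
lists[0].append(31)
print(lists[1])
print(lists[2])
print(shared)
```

Key concept: list of same reference.
Step by step:
`shared = [6, 5, 1]` → shared = [6, 5, 1]
`lists = [shared, shared, shared]` → lists = [[6, 5, 1], [6, 5, 1], [6, 5, 1]]
`lists[0].append(31)` → shared = [6, 5, 1, 31]; lists = [[6, 5, 1, 31], [6, 5, 1, 31], [6, 5, 1, 31]]
`print(lists[1])` → prints [6, 5, 1, 31]
`print(lists[2])` → prints [6, 5, 1, 31]
`print(shared)` → prints [6, 5, 1, 31]

Answer:
[6, 5, 1, 31]
[6, 5, 1, 31]
[6, 5, 1, 31]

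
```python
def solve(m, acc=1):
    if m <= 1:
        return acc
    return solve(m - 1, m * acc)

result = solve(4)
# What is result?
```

Accumulator trace (n, acc): (4, 1) -> (3, 4) -> (2, 12) -> (1, 24) -> return 24

Answer: 24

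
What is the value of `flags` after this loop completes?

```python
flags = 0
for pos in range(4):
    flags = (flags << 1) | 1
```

Build 4 consecutive 1-bits: 0b1111
`flags` takes the values: 0 → 1 → 3 → 7 → 15

Answer: 15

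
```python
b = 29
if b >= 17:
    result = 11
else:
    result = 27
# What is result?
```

Trace:
`b = 29` → b = 29
`if b >= 17: ...` → b >= 17 is True → result = 11
So result = 11

Answer: 11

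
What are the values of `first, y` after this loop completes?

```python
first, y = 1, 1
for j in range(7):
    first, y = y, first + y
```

Fibonacci: after 7 iterations
`first, y` takes the values: (1, 1) → (1, 2) → (2, 3) → (3, 5) → (5, 8) → (8, 13) → (13, 21) → (21, 34)

Answer: 21, 34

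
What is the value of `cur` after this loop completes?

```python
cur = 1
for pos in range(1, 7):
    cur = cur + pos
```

Start at 1, add 1 through 6
`cur` takes the values: 1 → 2 → 4 → 7 → 11 → 16 → 22

Answer: 22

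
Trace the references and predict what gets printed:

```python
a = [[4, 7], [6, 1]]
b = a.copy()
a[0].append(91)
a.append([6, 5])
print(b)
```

Key concept: shallow copy with nested lists.
Step by step:
`a = [[4, 7], [6, 1]]` → a = [[4, 7], [6, 1]]
`b = a.copy()` → b = [[4, 7], [6, 1]]
`a[0].append(91)` → a = [[4, 7, 91], [6, 1]]; b = [[4, 7, 91], [6, 1]]
`a.append([6, 5])` → a = [[4, 7, 91], [6, 1], [6, 5]]
`print(b)` → prints [[4, 7, 91], [6, 1]]

Answer: [[4, 7, 91], [6, 1]]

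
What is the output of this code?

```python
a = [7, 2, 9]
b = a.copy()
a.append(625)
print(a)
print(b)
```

Key concept: list.copy() creates independent copy.
Step by step:
`a = [7, 2, 9]` → a = [7, 2, 9]
`b = a.copy()` → b = [7, 2, 9]
`a.append(625)` → a = [7, 2, 9, 625]
`print(a)` → prints [7, 2, 9, 625]
`print(b)` → prints [7, 2, 9]

Answer:
[7, 2, 9, 625]
[7, 2, 9]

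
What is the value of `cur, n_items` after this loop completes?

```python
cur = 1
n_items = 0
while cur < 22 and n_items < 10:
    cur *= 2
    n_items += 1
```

Double until >= 22 or 10 iterations
`cur, n_items` takes the values: (1, 0) → (2, 0) → (2, 1) → (4, 1) → (4, 2) → (8, 2) → (8, 3) → (16, 3) → (16, 4) → (32, 4) → (32, 5)

Answer: 32, 5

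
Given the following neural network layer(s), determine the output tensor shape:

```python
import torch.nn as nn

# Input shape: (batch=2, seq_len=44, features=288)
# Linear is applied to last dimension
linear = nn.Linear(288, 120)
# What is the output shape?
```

Input: (2, 44, 288) -> Output: (2, 44, 120)

Answer: (2, 44, 120)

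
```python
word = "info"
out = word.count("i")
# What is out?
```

Trace:
`word = "info"` → word = 'info'
`out = word.count("i")` → out = 1
So out = 1

Answer: 1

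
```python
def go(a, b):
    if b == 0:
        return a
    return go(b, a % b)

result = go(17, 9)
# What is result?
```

go(17, 9) -> go(9, 8) -> go(8, 1) -> go(1, 0) -> 1

Answer: 1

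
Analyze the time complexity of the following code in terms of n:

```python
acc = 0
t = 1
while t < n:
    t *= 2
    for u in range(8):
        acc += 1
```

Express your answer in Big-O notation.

Each loop level contributes: log n × 1. Multiplying the contributions gives O(log n).

Answer: O(log n)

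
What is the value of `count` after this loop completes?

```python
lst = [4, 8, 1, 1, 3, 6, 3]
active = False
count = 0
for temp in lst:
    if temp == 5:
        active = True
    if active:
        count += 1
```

Count elements after first 5 in [4, 8, 1, 1, 3, 6, 3]
`count` takes the values: 0

Answer: 0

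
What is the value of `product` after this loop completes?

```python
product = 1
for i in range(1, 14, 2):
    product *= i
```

Product of 1, 3, 5, ... up to 13
`product` takes the values: 1 → 3 → 15 → 105 → 945 → 10395 → 135135

Answer: 135135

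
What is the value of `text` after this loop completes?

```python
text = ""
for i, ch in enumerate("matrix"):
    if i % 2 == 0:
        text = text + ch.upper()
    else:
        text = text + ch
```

Uppercase even positions in 'matrix'
`text` takes the values: "" → "M" → "Ma" → "MaT" → "MaTr" → "MaTrI" → "MaTrIx"

Answer: "MaTrIx"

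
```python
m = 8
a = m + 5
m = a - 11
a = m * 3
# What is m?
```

Trace:
`m = 8` → m = 8
`a = m + 5` → a = 13
`m = a - 11` → m = 2
`a = m * 3` → a = 6
So m = 2

Answer: 2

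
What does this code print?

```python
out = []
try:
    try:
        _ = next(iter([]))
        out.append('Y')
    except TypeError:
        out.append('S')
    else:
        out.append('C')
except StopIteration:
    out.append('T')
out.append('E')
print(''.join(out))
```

Execution trace: 'T' (outer except StopIteration) → 'E' (after the try/except). Output: TE

Answer: TE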